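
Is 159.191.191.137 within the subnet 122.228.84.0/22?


Subnet network: 122.228.84.0
Test IP AND mask: 159.191.188.0
No, 159.191.191.137 is not in 122.228.84.0/22


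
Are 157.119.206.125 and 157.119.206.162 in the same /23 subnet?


Mask: 255.255.254.0
157.119.206.125 AND mask = 157.119.206.0
157.119.206.162 AND mask = 157.119.206.0
Yes, same subnet (157.119.206.0)


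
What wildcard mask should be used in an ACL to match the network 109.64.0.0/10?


Subnet mask: 255.192.0.0
Wildcard = 255.255.255.255 - subnet mask
255 - 255 = 0
255 - 192 = 63
255 - 0 = 255
255 - 0 = 255
Wildcard: 0.63.255.255


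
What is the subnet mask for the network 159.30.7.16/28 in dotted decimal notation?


/28 means 28 network bits, 4 host bits
Binary: 11111111111111111111111111110000
Mask: 255.255.255.240


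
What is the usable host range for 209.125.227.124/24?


Network: 209.125.227.0
Broadcast: 209.125.227.255
First usable = network + 1
Last usable = broadcast - 1
Range: 209.125.227.1 to 209.125.227.254


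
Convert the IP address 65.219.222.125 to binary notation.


65 = 01000001
219 = 11011011
222 = 11011110
125 = 01111101
Binary: 01000001.11011011.11011110.01111101


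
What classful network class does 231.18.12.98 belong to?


First octet: 231
Binary: 11100111
1110xxxx -> Class D (224-239)
Class D (multicast), default mask N/A


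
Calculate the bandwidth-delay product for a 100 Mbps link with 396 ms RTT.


BDP = bandwidth * RTT
= 100 Mbps * 396 ms
= 100 * 1e6 * 396 / 1000 bits
= 39600000 bits
= 4950000 bytes
= 4833.9844 KB
BDP = 39600000 bits (4950000 bytes)


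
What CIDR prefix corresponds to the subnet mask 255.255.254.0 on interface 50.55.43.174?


Binary: 11111111.11111111.11111110.00000000
Count leading 1s
Prefix: /23


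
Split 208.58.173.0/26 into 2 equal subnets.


New prefix = 26 + 1 = 27
Each subnet has 32 addresses
  208.58.173.0/27
  208.58.173.32/27
Subnets: 208.58.173.0/27, 208.58.173.32/27


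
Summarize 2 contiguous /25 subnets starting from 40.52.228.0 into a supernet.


Original prefix: /25
Number of subnets: 2 = 2^1
New prefix = 25 - 1 = 24
Supernet: 40.52.228.0/24


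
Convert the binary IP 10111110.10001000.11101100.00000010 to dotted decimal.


10111110 = 190
10001000 = 136
11101100 = 236
00000010 = 2
IP: 190.136.236.2


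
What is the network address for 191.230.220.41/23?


IP:   10111111.11100110.11011100.00101001
Mask: 11111111.11111111.11111110.00000000
AND operation:
Net:  10111111.11100110.11011100.00000000
Network: 191.230.220.0/23


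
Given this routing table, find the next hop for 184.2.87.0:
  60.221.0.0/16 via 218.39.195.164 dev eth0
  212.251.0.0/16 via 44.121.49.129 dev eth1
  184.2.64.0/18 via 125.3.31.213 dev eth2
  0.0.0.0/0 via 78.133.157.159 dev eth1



Longest prefix match for 184.2.87.0:
  /16 60.221.0.0: no
  /16 212.251.0.0: no
  /18 184.2.64.0: MATCH
  /0 0.0.0.0: MATCH
Selected: next-hop 125.3.31.213 via eth2 (matched /18)


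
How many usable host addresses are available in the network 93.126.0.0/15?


Host bits = 32 - 15 = 17
Total addresses = 2^17 = 131072
Usable = total - 2 (network and broadcast)
Usable hosts: 131070


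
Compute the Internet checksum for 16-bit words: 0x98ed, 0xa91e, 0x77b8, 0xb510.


Sum all words (with carry folding):
+ 0x98ed = 0x98ed
+ 0xa91e = 0x420c
+ 0x77b8 = 0xb9c4
+ 0xb510 = 0x6ed5
One's complement: ~0x6ed5
Checksum = 0x912a


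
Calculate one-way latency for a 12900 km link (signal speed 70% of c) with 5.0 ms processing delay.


Speed = 0.7 * 3e5 km/s = 210000 km/s
Propagation delay = 12900 / 210000 = 0.0614 s = 61.4286 ms
Processing delay = 5.0 ms
Total one-way latency = 66.4286 ms


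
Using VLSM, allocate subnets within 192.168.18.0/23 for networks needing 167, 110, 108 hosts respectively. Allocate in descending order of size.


167 hosts -> /24 (254 usable): 192.168.18.0/24
110 hosts -> /25 (126 usable): 192.168.19.0/25
108 hosts -> /25 (126 usable): 192.168.19.128/25
Allocation: 192.168.18.0/24 (167 hosts, 254 usable); 192.168.19.0/25 (110 hosts, 126 usable); 192.168.19.128/25 (108 hosts, 126 usable)


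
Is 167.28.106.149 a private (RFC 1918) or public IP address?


RFC 1918 private ranges:
  10.0.0.0/8 (10.0.0.0 - 10.255.255.255)
  172.16.0.0/12 (172.16.0.0 - 172.31.255.255)
  192.168.0.0/16 (192.168.0.0 - 192.168.255.255)
Public (not in any RFC 1918 range)


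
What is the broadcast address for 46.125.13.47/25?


Network: 46.125.13.0/25
Host bits = 7
Set all host bits to 1:
Broadcast: 46.125.13.127


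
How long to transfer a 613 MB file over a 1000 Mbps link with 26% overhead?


Effective throughput = 1000 * (1 - 26/100) = 740 Mbps
File size in Mb = 613 * 8 = 4904 Mb
Time = 4904 / 740
Time = 6.627 seconds


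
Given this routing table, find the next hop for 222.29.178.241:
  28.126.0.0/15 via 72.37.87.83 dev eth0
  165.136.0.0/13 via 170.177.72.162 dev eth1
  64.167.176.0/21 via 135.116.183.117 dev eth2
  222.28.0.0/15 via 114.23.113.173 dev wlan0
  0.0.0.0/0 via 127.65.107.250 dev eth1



Longest prefix match for 222.29.178.241:
  /15 28.126.0.0: no
  /13 165.136.0.0: no
  /21 64.167.176.0: no
  /15 222.28.0.0: MATCH
  /0 0.0.0.0: MATCH
Selected: next-hop 114.23.113.173 via wlan0 (matched /15)


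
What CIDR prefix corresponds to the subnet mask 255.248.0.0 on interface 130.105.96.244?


Binary: 11111111.11111000.00000000.00000000
Count leading 1s
Prefix: /13


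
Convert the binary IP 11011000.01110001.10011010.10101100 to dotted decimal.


11011000 = 216
01110001 = 113
10011010 = 154
10101100 = 172
IP: 216.113.154.172


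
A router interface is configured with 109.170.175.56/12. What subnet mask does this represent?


/12 means 12 network bits, 20 host bits
Binary: 11111111111100000000000000000000
Mask: 255.240.0.0


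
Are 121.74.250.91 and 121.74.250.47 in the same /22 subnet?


Mask: 255.255.252.0
121.74.250.91 AND mask = 121.74.248.0
121.74.250.47 AND mask = 121.74.248.0
Yes, same subnet (121.74.248.0)


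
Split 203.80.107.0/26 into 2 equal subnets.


New prefix = 26 + 1 = 27
Each subnet has 32 addresses
  203.80.107.0/27
  203.80.107.32/27
Subnets: 203.80.107.0/27, 203.80.107.32/27


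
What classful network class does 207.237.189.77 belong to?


First octet: 207
Binary: 11001111
110xxxxx -> Class C (192-223)
Class C, default mask 255.255.255.0 (/24)


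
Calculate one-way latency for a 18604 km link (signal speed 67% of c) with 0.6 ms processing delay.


Speed = 0.67 * 3e5 km/s = 201000 km/s
Propagation delay = 18604 / 201000 = 0.0926 s = 92.5572 ms
Processing delay = 0.6 ms
Total one-way latency = 93.1572 ms


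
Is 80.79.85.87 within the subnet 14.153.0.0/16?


Subnet network: 14.153.0.0
Test IP AND mask: 80.79.0.0
No, 80.79.85.87 is not in 14.153.0.0/16


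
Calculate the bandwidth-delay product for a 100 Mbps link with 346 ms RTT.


BDP = bandwidth * RTT
= 100 Mbps * 346 ms
= 100 * 1e6 * 346 / 1000 bits
= 34600000 bits
= 4325000 bytes
= 4223.6328 KB
BDP = 34600000 bits (4325000 bytes)


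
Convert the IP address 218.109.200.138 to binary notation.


218 = 11011010
109 = 01101101
200 = 11001000
138 = 10001010
Binary: 11011010.01101101.11001000.10001010


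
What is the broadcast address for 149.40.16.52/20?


Network: 149.40.16.0/20
Host bits = 12
Set all host bits to 1:
Broadcast: 149.40.31.255


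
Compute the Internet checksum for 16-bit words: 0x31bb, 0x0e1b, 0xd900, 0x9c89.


Sum all words (with carry folding):
+ 0x31bb = 0x31bb
+ 0x0e1b = 0x3fd6
+ 0xd900 = 0x18d7
+ 0x9c89 = 0xb560
One's complement: ~0xb560
Checksum = 0x4a9f


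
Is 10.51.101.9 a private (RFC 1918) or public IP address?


RFC 1918 private ranges:
  10.0.0.0/8 (10.0.0.0 - 10.255.255.255)
  172.16.0.0/12 (172.16.0.0 - 172.31.255.255)
  192.168.0.0/16 (192.168.0.0 - 192.168.255.255)
Private (in 10.0.0.0/8)


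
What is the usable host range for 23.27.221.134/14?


Network: 23.24.0.0
Broadcast: 23.27.255.255
First usable = network + 1
Last usable = broadcast - 1
Range: 23.24.0.1 to 23.27.255.254


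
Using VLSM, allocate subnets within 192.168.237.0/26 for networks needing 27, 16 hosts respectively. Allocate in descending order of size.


27 hosts -> /27 (30 usable): 192.168.237.0/27
16 hosts -> /27 (30 usable): 192.168.237.32/27
Allocation: 192.168.237.0/27 (27 hosts, 30 usable); 192.168.237.32/27 (16 hosts, 30 usable)


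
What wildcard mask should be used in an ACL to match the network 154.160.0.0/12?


Subnet mask: 255.240.0.0
Wildcard = 255.255.255.255 - subnet mask
255 - 255 = 0
255 - 240 = 15
255 - 0 = 255
255 - 0 = 255
Wildcard: 0.15.255.255


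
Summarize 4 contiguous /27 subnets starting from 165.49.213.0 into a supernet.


Original prefix: /27
Number of subnets: 4 = 2^2
New prefix = 27 - 2 = 25
Supernet: 165.49.213.0/25


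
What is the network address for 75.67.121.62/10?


IP:   01001011.01000011.01111001.00111110
Mask: 11111111.11000000.00000000.00000000
AND operation:
Net:  01001011.01000000.00000000.00000000
Network: 75.64.0.0/10


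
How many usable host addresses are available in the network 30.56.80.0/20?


Host bits = 32 - 20 = 12
Total addresses = 2^12 = 4096
Usable = total - 2 (network and broadcast)
Usable hosts: 4094


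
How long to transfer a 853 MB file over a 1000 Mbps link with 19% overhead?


Effective throughput = 1000 * (1 - 19/100) = 810 Mbps
File size in Mb = 853 * 8 = 6824 Mb
Time = 6824 / 810
Time = 8.4247 seconds


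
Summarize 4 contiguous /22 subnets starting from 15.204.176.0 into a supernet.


Original prefix: /22
Number of subnets: 4 = 2^2
New prefix = 22 - 2 = 20
Supernet: 15.204.176.0/20


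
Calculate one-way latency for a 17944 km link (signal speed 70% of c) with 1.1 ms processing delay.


Speed = 0.7 * 3e5 km/s = 210000 km/s
Propagation delay = 17944 / 210000 = 0.0854 s = 85.4476 ms
Processing delay = 1.1 ms
Total one-way latency = 86.5476 ms


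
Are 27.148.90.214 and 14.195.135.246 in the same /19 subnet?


Mask: 255.255.224.0
27.148.90.214 AND mask = 27.148.64.0
14.195.135.246 AND mask = 14.195.128.0
No, different subnets (27.148.64.0 vs 14.195.128.0)


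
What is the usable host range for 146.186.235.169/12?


Network: 146.176.0.0
Broadcast: 146.191.255.255
First usable = network + 1
Last usable = broadcast - 1
Range: 146.176.0.1 to 146.191.255.254


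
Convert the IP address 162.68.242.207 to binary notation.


162 = 10100010
68 = 01000100
242 = 11110010
207 = 11001111
Binary: 10100010.01000100.11110010.11001111


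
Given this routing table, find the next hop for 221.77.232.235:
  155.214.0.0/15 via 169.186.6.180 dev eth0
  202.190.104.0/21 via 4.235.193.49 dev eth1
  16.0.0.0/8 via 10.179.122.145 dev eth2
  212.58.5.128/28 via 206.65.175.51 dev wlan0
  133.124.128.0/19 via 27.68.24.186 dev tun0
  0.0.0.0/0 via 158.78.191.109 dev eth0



Longest prefix match for 221.77.232.235:
  /15 155.214.0.0: no
  /21 202.190.104.0: no
  /8 16.0.0.0: no
  /28 212.58.5.128: no
  /19 133.124.128.0: no
  /0 0.0.0.0: MATCH
Selected: next-hop 158.78.191.109 via eth0 (matched /0)


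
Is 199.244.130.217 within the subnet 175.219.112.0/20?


Subnet network: 175.219.112.0
Test IP AND mask: 199.244.128.0
No, 199.244.130.217 is not in 175.219.112.0/20


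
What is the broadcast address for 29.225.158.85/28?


Network: 29.225.158.80/28
Host bits = 4
Set all host bits to 1:
Broadcast: 29.225.158.95


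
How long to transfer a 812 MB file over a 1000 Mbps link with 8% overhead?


Effective throughput = 1000 * (1 - 8/100) = 920 Mbps
File size in Mb = 812 * 8 = 6496 Mb
Time = 6496 / 920
Time = 7.0609 seconds


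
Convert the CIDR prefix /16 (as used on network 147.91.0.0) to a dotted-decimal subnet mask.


/16 means 16 network bits, 16 host bits
Binary: 11111111111111110000000000000000
Mask: 255.255.0.0


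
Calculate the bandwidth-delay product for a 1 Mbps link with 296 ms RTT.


BDP = bandwidth * RTT
= 1 Mbps * 296 ms
= 1 * 1e6 * 296 / 1000 bits
= 296000 bits
= 37000 bytes
= 36.1328 KB
BDP = 296000 bits (37000 bytes)


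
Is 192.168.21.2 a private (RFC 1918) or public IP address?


RFC 1918 private ranges:
  10.0.0.0/8 (10.0.0.0 - 10.255.255.255)
  172.16.0.0/12 (172.16.0.0 - 172.31.255.255)
  192.168.0.0/16 (192.168.0.0 - 192.168.255.255)
Private (in 192.168.0.0/16)


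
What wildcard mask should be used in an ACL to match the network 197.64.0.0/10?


Subnet mask: 255.192.0.0
Wildcard = 255.255.255.255 - subnet mask
255 - 255 = 0
255 - 192 = 63
255 - 0 = 255
255 - 0 = 255
Wildcard: 0.63.255.255


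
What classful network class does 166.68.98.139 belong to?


First octet: 166
Binary: 10100110
10xxxxxx -> Class B (128-191)
Class B, default mask 255.255.0.0 (/16)


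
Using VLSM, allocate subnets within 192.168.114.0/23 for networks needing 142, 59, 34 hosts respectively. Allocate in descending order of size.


142 hosts -> /24 (254 usable): 192.168.114.0/24
59 hosts -> /26 (62 usable): 192.168.115.0/26
34 hosts -> /26 (62 usable): 192.168.115.64/26
Allocation: 192.168.114.0/24 (142 hosts, 254 usable); 192.168.115.0/26 (59 hosts, 62 usable); 192.168.115.64/26 (34 hosts, 62 usable)


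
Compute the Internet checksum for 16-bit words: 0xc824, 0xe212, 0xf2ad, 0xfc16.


Sum all words (with carry folding):
+ 0xc824 = 0xc824
+ 0xe212 = 0xaa37
+ 0xf2ad = 0x9ce5
+ 0xfc16 = 0x98fc
One's complement: ~0x98fc
Checksum = 0x6703


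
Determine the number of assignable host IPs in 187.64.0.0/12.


Host bits = 32 - 12 = 20
Total addresses = 2^20 = 1048576
Usable = total - 2 (network and broadcast)
Usable hosts: 1048574


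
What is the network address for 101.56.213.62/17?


IP:   01100101.00111000.11010101.00111110
Mask: 11111111.11111111.10000000.00000000
AND operation:
Net:  01100101.00111000.10000000.00000000
Network: 101.56.128.0/17


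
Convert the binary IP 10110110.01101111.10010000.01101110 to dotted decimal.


10110110 = 182
01101111 = 111
10010000 = 144
01101110 = 110
IP: 182.111.144.110


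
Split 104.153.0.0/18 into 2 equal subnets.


New prefix = 18 + 1 = 19
Each subnet has 8192 addresses
  104.153.0.0/19
  104.153.32.0/19
Subnets: 104.153.0.0/19, 104.153.32.0/19


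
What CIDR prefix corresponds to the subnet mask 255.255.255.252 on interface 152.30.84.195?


Binary: 11111111.11111111.11111111.11111100
Count leading 1s
Prefix: /30


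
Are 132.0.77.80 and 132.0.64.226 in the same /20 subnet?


Mask: 255.255.240.0
132.0.77.80 AND mask = 132.0.64.0
132.0.64.226 AND mask = 132.0.64.0
Yes, same subnet (132.0.64.0)


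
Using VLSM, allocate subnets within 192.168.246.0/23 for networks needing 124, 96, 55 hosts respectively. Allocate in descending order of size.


124 hosts -> /25 (126 usable): 192.168.246.0/25
96 hosts -> /25 (126 usable): 192.168.246.128/25
55 hosts -> /26 (62 usable): 192.168.247.0/26
Allocation: 192.168.246.0/25 (124 hosts, 126 usable); 192.168.246.128/25 (96 hosts, 126 usable); 192.168.247.0/26 (55 hosts, 62 usable)


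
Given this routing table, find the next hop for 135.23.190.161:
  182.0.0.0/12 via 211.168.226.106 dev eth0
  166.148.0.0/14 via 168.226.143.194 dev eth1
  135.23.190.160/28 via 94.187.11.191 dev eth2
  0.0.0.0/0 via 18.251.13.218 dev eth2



Longest prefix match for 135.23.190.161:
  /12 182.0.0.0: no
  /14 166.148.0.0: no
  /28 135.23.190.160: MATCH
  /0 0.0.0.0: MATCH
Selected: next-hop 94.187.11.191 via eth2 (matched /28)


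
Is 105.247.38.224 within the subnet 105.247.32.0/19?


Subnet network: 105.247.32.0
Test IP AND mask: 105.247.32.0
Yes, 105.247.38.224 is in 105.247.32.0/19


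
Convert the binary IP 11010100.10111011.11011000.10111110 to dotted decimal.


11010100 = 212
10111011 = 187
11011000 = 216
10111110 = 190
IP: 212.187.216.190


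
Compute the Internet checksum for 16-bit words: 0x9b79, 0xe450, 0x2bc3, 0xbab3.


Sum all words (with carry folding):
+ 0x9b79 = 0x9b79
+ 0xe450 = 0x7fca
+ 0x2bc3 = 0xab8d
+ 0xbab3 = 0x6641
One's complement: ~0x6641
Checksum = 0x99be


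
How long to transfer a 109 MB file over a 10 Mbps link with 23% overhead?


Effective throughput = 10 * (1 - 23/100) = 7.7 Mbps
File size in Mb = 109 * 8 = 872 Mb
Time = 872 / 7.7
Time = 113.2468 seconds


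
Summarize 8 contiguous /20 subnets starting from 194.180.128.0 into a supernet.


Original prefix: /20
Number of subnets: 8 = 2^3
New prefix = 20 - 3 = 17
Supernet: 194.180.128.0/17


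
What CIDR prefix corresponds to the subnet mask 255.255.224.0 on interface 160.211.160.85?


Binary: 11111111.11111111.11100000.00000000
Count leading 1s
Prefix: /19


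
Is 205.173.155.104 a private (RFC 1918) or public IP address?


RFC 1918 private ranges:
  10.0.0.0/8 (10.0.0.0 - 10.255.255.255)
  172.16.0.0/12 (172.16.0.0 - 172.31.255.255)
  192.168.0.0/16 (192.168.0.0 - 192.168.255.255)
Public (not in any RFC 1918 range)


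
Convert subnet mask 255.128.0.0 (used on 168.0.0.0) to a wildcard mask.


Subnet mask: 255.128.0.0
Wildcard = 255.255.255.255 - subnet mask
255 - 255 = 0
255 - 128 = 127
255 - 0 = 255
255 - 0 = 255
Wildcard: 0.127.255.255


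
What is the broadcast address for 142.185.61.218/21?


Network: 142.185.56.0/21
Host bits = 11
Set all host bits to 1:
Broadcast: 142.185.63.255


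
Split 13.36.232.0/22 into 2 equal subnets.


New prefix = 22 + 1 = 23
Each subnet has 512 addresses
  13.36.232.0/23
  13.36.234.0/23
Subnets: 13.36.232.0/23, 13.36.234.0/23


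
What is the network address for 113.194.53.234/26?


IP:   01110001.11000010.00110101.11101010
Mask: 11111111.11111111.11111111.11000000
AND operation:
Net:  01110001.11000010.00110101.11000000
Network: 113.194.53.192/26


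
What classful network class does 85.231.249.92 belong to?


First octet: 85
Binary: 01010101
0xxxxxxx -> Class A (1-126)
Class A, default mask 255.0.0.0 (/8)


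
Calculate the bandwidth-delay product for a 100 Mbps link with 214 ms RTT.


BDP = bandwidth * RTT
= 100 Mbps * 214 ms
= 100 * 1e6 * 214 / 1000 bits
= 21400000 bits
= 2675000 bytes
= 2612.3047 KB
BDP = 21400000 bits (2675000 bytes)


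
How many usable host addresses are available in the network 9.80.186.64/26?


Host bits = 32 - 26 = 6
Total addresses = 2^6 = 64
Usable = total - 2 (network and broadcast)
Usable hosts: 62


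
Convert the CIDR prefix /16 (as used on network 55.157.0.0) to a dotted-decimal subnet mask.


/16 means 16 network bits, 16 host bits
Binary: 11111111111111110000000000000000
Mask: 255.255.0.0


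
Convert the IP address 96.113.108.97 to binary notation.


96 = 01100000
113 = 01110001
108 = 01101100
97 = 01100001
Binary: 01100000.01110001.01101100.01100001


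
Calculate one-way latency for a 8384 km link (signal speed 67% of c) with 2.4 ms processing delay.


Speed = 0.67 * 3e5 km/s = 201000 km/s
Propagation delay = 8384 / 201000 = 0.0417 s = 41.7114 ms
Processing delay = 2.4 ms
Total one-way latency = 44.1114 ms


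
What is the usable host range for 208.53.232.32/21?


Network: 208.53.232.0
Broadcast: 208.53.239.255
First usable = network + 1
Last usable = broadcast - 1
Range: 208.53.232.1 to 208.53.239.254


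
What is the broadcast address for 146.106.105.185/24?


Network: 146.106.105.0/24
Host bits = 8
Set all host bits to 1:
Broadcast: 146.106.105.255


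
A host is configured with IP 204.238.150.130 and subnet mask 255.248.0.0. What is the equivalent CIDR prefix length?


Binary: 11111111.11111000.00000000.00000000
Count leading 1s
Prefix: /13


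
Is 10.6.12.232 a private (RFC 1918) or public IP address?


RFC 1918 private ranges:
  10.0.0.0/8 (10.0.0.0 - 10.255.255.255)
  172.16.0.0/12 (172.16.0.0 - 172.31.255.255)
  192.168.0.0/16 (192.168.0.0 - 192.168.255.255)
Private (in 10.0.0.0/8)


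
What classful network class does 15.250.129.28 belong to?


First octet: 15
Binary: 00001111
0xxxxxxx -> Class A (1-126)
Class A, default mask 255.0.0.0 (/8)


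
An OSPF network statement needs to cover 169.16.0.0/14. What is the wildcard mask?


Subnet mask: 255.252.0.0
Wildcard = 255.255.255.255 - subnet mask
255 - 255 = 0
255 - 252 = 3
255 - 0 = 255
255 - 0 = 255
Wildcard: 0.3.255.255


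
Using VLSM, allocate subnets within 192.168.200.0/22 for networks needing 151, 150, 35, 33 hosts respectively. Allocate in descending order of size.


151 hosts -> /24 (254 usable): 192.168.200.0/24
150 hosts -> /24 (254 usable): 192.168.201.0/24
35 hosts -> /26 (62 usable): 192.168.202.0/26
33 hosts -> /26 (62 usable): 192.168.202.64/26
Allocation: 192.168.200.0/24 (151 hosts, 254 usable); 192.168.201.0/24 (150 hosts, 254 usable); 192.168.202.0/26 (35 hosts, 62 usable); 192.168.202.64/26 (33 hosts, 62 usable)


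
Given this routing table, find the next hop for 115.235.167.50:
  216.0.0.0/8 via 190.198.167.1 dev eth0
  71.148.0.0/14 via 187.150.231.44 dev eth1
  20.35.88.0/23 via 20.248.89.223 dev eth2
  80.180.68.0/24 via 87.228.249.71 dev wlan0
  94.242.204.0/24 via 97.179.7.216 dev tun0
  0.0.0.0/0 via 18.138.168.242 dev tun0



Longest prefix match for 115.235.167.50:
  /8 216.0.0.0: no
  /14 71.148.0.0: no
  /23 20.35.88.0: no
  /24 80.180.68.0: no
  /24 94.242.204.0: no
  /0 0.0.0.0: MATCH
Selected: next-hop 18.138.168.242 via tun0 (matched /0)


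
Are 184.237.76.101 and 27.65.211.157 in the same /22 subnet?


Mask: 255.255.252.0
184.237.76.101 AND mask = 184.237.76.0
27.65.211.157 AND mask = 27.65.208.0
No, different subnets (184.237.76.0 vs 27.65.208.0)


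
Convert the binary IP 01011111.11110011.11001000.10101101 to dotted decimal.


01011111 = 95
11110011 = 243
11001000 = 200
10101101 = 173
IP: 95.243.200.173


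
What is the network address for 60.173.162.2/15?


IP:   00111100.10101101.10100010.00000010
Mask: 11111111.11111110.00000000.00000000
AND operation:
Net:  00111100.10101100.00000000.00000000
Network: 60.172.0.0/15


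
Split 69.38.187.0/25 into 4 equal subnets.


New prefix = 25 + 2 = 27
Each subnet has 32 addresses
  69.38.187.0/27
  69.38.187.32/27
  69.38.187.64/27
  69.38.187.96/27
Subnets: 69.38.187.0/27, 69.38.187.32/27, 69.38.187.64/27, 69.38.187.96/27


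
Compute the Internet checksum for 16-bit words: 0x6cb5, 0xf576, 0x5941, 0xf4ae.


Sum all words (with carry folding):
+ 0x6cb5 = 0x6cb5
+ 0xf576 = 0x622c
+ 0x5941 = 0xbb6d
+ 0xf4ae = 0xb01c
One's complement: ~0xb01c
Checksum = 0x4fe3


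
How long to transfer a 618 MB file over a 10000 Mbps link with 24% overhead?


Effective throughput = 10000 * (1 - 24/100) = 7600 Mbps
File size in Mb = 618 * 8 = 4944 Mb
Time = 4944 / 7600
Time = 0.6505 seconds


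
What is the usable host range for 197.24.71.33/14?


Network: 197.24.0.0
Broadcast: 197.27.255.255
First usable = network + 1
Last usable = broadcast - 1
Range: 197.24.0.1 to 197.27.255.254


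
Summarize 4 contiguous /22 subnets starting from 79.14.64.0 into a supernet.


Original prefix: /22
Number of subnets: 4 = 2^2
New prefix = 22 - 2 = 20
Supernet: 79.14.64.0/20


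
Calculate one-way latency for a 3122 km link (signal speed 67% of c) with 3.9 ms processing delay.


Speed = 0.67 * 3e5 km/s = 201000 km/s
Propagation delay = 3122 / 201000 = 0.0155 s = 15.5323 ms
Processing delay = 3.9 ms
Total one-way latency = 19.4323 ms


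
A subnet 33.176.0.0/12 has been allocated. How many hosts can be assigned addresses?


Host bits = 32 - 12 = 20
Total addresses = 2^20 = 1048576
Usable = total - 2 (network and broadcast)
Usable hosts: 1048574


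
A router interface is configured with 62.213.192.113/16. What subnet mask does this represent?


/16 means 16 network bits, 16 host bits
Binary: 11111111111111110000000000000000
Mask: 255.255.0.0


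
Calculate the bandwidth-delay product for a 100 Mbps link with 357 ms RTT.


BDP = bandwidth * RTT
= 100 Mbps * 357 ms
= 100 * 1e6 * 357 / 1000 bits
= 35700000 bits
= 4462500 bytes
= 4357.9102 KB
BDP = 35700000 bits (4462500 bytes)


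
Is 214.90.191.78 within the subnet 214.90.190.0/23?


Subnet network: 214.90.190.0
Test IP AND mask: 214.90.190.0
Yes, 214.90.191.78 is in 214.90.190.0/23


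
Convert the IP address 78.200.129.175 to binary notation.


78 = 01001110
200 = 11001000
129 = 10000001
175 = 10101111
Binary: 01001110.11001000.10000001.10101111


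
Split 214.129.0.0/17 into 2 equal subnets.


New prefix = 17 + 1 = 18
Each subnet has 16384 addresses
  214.129.0.0/18
  214.129.64.0/18
Subnets: 214.129.0.0/18, 214.129.64.0/18


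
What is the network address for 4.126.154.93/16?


IP:   00000100.01111110.10011010.01011101
Mask: 11111111.11111111.00000000.00000000
AND operation:
Net:  00000100.01111110.00000000.00000000
Network: 4.126.0.0/16


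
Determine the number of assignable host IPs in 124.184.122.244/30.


Host bits = 32 - 30 = 2
Total addresses = 2^2 = 4
Usable = total - 2 (network and broadcast)
Usable hosts: 2


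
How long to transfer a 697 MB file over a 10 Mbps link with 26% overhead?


Effective throughput = 10 * (1 - 26/100) = 7.4 Mbps
File size in Mb = 697 * 8 = 5576 Mb
Time = 5576 / 7.4
Time = 753.5135 seconds


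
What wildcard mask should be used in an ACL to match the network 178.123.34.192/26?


Subnet mask: 255.255.255.192
Wildcard = 255.255.255.255 - subnet mask
255 - 255 = 0
255 - 255 = 0
255 - 255 = 0
255 - 192 = 63
Wildcard: 0.0.0.63


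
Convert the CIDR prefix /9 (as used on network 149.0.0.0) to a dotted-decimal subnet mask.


/9 means 9 network bits, 23 host bits
Binary: 11111111100000000000000000000000
Mask: 255.128.0.0


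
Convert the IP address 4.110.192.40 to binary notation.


4 = 00000100
110 = 01101110
192 = 11000000
40 = 00101000
Binary: 00000100.01101110.11000000.00101000


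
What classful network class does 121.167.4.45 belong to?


First octet: 121
Binary: 01111001
0xxxxxxx -> Class A (1-126)
Class A, default mask 255.0.0.0 (/8)


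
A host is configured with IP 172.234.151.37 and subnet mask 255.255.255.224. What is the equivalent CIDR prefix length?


Binary: 11111111.11111111.11111111.11100000
Count leading 1s
Prefix: /27


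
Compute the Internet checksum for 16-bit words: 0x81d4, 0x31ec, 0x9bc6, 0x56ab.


Sum all words (with carry folding):
+ 0x81d4 = 0x81d4
+ 0x31ec = 0xb3c0
+ 0x9bc6 = 0x4f87
+ 0x56ab = 0xa632
One's complement: ~0xa632
Checksum = 0x59cd


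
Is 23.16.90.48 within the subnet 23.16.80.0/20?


Subnet network: 23.16.80.0
Test IP AND mask: 23.16.80.0
Yes, 23.16.90.48 is in 23.16.80.0/20


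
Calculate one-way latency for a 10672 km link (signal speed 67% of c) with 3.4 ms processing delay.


Speed = 0.67 * 3e5 km/s = 201000 km/s
Propagation delay = 10672 / 201000 = 0.0531 s = 53.0945 ms
Processing delay = 3.4 ms
Total one-way latency = 56.4945 ms


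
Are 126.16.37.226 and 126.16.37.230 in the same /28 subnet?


Mask: 255.255.255.240
126.16.37.226 AND mask = 126.16.37.224
126.16.37.230 AND mask = 126.16.37.224
Yes, same subnet (126.16.37.224)


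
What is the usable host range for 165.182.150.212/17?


Network: 165.182.128.0
Broadcast: 165.182.255.255
First usable = network + 1
Last usable = broadcast - 1
Range: 165.182.128.1 to 165.182.255.254


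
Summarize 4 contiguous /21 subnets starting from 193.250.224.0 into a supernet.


Original prefix: /21
Number of subnets: 4 = 2^2
New prefix = 21 - 2 = 19
Supernet: 193.250.224.0/19


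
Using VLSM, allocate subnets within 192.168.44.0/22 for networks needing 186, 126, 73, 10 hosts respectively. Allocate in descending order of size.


186 hosts -> /24 (254 usable): 192.168.44.0/24
126 hosts -> /25 (126 usable): 192.168.45.0/25
73 hosts -> /25 (126 usable): 192.168.45.128/25
10 hosts -> /28 (14 usable): 192.168.46.0/28
Allocation: 192.168.44.0/24 (186 hosts, 254 usable); 192.168.45.0/25 (126 hosts, 126 usable); 192.168.45.128/25 (73 hosts, 126 usable); 192.168.46.0/28 (10 hosts, 14 usable)


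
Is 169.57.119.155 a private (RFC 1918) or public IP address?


RFC 1918 private ranges:
  10.0.0.0/8 (10.0.0.0 - 10.255.255.255)
  172.16.0.0/12 (172.16.0.0 - 172.31.255.255)
  192.168.0.0/16 (192.168.0.0 - 192.168.255.255)
Public (not in any RFC 1918 range)


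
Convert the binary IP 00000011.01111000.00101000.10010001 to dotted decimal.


00000011 = 3
01111000 = 120
00101000 = 40
10010001 = 145
IP: 3.120.40.145


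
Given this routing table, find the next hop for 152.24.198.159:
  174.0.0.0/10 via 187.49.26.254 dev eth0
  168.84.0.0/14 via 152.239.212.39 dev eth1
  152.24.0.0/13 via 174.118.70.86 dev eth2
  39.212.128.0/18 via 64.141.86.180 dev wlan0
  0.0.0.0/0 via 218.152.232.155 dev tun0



Longest prefix match for 152.24.198.159:
  /10 174.0.0.0: no
  /14 168.84.0.0: no
  /13 152.24.0.0: MATCH
  /18 39.212.128.0: no
  /0 0.0.0.0: MATCH
Selected: next-hop 174.118.70.86 via eth2 (matched /13)


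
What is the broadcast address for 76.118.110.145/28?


Network: 76.118.110.144/28
Host bits = 4
Set all host bits to 1:
Broadcast: 76.118.110.159


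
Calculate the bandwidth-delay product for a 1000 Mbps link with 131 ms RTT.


BDP = bandwidth * RTT
= 1000 Mbps * 131 ms
= 1000 * 1e6 * 131 / 1000 bits
= 131000000 bits
= 16375000 bytes
= 15991.2109 KB
BDP = 131000000 bits (16375000 bytes)


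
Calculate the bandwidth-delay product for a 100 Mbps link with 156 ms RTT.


BDP = bandwidth * RTT
= 100 Mbps * 156 ms
= 100 * 1e6 * 156 / 1000 bits
= 15600000 bits
= 1950000 bytes
= 1904.2969 KB
BDP = 15600000 bits (1950000 bytes)


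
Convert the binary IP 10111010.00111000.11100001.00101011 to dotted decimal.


10111010 = 186
00111000 = 56
11100001 = 225
00101011 = 43
IP: 186.56.225.43


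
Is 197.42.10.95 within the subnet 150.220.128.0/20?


Subnet network: 150.220.128.0
Test IP AND mask: 197.42.0.0
No, 197.42.10.95 is not in 150.220.128.0/20


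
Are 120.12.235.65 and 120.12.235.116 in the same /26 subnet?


Mask: 255.255.255.192
120.12.235.65 AND mask = 120.12.235.64
120.12.235.116 AND mask = 120.12.235.64
Yes, same subnet (120.12.235.64)


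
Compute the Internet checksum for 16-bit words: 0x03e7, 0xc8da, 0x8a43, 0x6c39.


Sum all words (with carry folding):
+ 0x03e7 = 0x03e7
+ 0xc8da = 0xccc1
+ 0x8a43 = 0x5705
+ 0x6c39 = 0xc33e
One's complement: ~0xc33e
Checksum = 0x3cc1


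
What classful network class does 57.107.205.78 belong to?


First octet: 57
Binary: 00111001
0xxxxxxx -> Class A (1-126)
Class A, default mask 255.0.0.0 (/8)


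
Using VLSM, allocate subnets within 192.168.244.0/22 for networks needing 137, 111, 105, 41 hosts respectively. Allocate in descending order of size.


137 hosts -> /24 (254 usable): 192.168.244.0/24
111 hosts -> /25 (126 usable): 192.168.245.0/25
105 hosts -> /25 (126 usable): 192.168.245.128/25
41 hosts -> /26 (62 usable): 192.168.246.0/26
Allocation: 192.168.244.0/24 (137 hosts, 254 usable); 192.168.245.0/25 (111 hosts, 126 usable); 192.168.245.128/25 (105 hosts, 126 usable); 192.168.246.0/26 (41 hosts, 62 usable)


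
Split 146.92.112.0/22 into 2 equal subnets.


New prefix = 22 + 1 = 23
Each subnet has 512 addresses
  146.92.112.0/23
  146.92.114.0/23
Subnets: 146.92.112.0/23, 146.92.114.0/23


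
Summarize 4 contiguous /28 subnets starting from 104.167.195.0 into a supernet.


Original prefix: /28
Number of subnets: 4 = 2^2
New prefix = 28 - 2 = 26
Supernet: 104.167.195.0/26


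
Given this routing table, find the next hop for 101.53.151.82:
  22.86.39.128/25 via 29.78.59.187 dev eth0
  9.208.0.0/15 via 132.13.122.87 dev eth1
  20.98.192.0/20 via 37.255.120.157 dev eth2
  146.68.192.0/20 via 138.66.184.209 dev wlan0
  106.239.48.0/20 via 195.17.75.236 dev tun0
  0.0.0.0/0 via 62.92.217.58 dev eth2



Longest prefix match for 101.53.151.82:
  /25 22.86.39.128: no
  /15 9.208.0.0: no
  /20 20.98.192.0: no
  /20 146.68.192.0: no
  /20 106.239.48.0: no
  /0 0.0.0.0: MATCH
Selected: next-hop 62.92.217.58 via eth2 (matched /0)


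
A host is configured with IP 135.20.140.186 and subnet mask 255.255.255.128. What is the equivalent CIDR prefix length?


Binary: 11111111.11111111.11111111.10000000
Count leading 1s
Prefix: /25


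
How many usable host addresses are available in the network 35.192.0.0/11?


Host bits = 32 - 11 = 21
Total addresses = 2^21 = 2097152
Usable = total - 2 (network and broadcast)
Usable hosts: 2097150


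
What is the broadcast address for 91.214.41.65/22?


Network: 91.214.40.0/22
Host bits = 10
Set all host bits to 1:
Broadcast: 91.214.43.255


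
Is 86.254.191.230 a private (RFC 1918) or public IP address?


RFC 1918 private ranges:
  10.0.0.0/8 (10.0.0.0 - 10.255.255.255)
  172.16.0.0/12 (172.16.0.0 - 172.31.255.255)
  192.168.0.0/16 (192.168.0.0 - 192.168.255.255)
Public (not in any RFC 1918 range)


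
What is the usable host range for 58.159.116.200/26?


Network: 58.159.116.192
Broadcast: 58.159.116.255
First usable = network + 1
Last usable = broadcast - 1
Range: 58.159.116.193 to 58.159.116.254


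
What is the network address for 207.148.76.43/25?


IP:   11001111.10010100.01001100.00101011
Mask: 11111111.11111111.11111111.10000000
AND operation:
Net:  11001111.10010100.01001100.00000000
Network: 207.148.76.0/25


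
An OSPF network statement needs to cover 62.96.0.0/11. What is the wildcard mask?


Subnet mask: 255.224.0.0
Wildcard = 255.255.255.255 - subnet mask
255 - 255 = 0
255 - 224 = 31
255 - 0 = 255
255 - 0 = 255
Wildcard: 0.31.255.255


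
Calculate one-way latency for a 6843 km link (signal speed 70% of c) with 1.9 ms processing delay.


Speed = 0.7 * 3e5 km/s = 210000 km/s
Propagation delay = 6843 / 210000 = 0.0326 s = 32.5857 ms
Processing delay = 1.9 ms
Total one-way latency = 34.4857 ms


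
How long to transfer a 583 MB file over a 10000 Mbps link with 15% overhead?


Effective throughput = 10000 * (1 - 15/100) = 8500 Mbps
File size in Mb = 583 * 8 = 4664 Mb
Time = 4664 / 8500
Time = 0.5487 seconds


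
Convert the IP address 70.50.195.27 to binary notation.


70 = 01000110
50 = 00110010
195 = 11000011
27 = 00011011
Binary: 01000110.00110010.11000011.00011011


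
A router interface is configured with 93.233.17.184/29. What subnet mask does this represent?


/29 means 29 network bits, 3 host bits
Binary: 11111111111111111111111111111000
Mask: 255.255.255.248


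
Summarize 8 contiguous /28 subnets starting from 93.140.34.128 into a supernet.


Original prefix: /28
Number of subnets: 8 = 2^3
New prefix = 28 - 3 = 25
Supernet: 93.140.34.128/25


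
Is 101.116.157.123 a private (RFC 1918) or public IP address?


RFC 1918 private ranges:
  10.0.0.0/8 (10.0.0.0 - 10.255.255.255)
  172.16.0.0/12 (172.16.0.0 - 172.31.255.255)
  192.168.0.0/16 (192.168.0.0 - 192.168.255.255)
Public (not in any RFC 1918 range)


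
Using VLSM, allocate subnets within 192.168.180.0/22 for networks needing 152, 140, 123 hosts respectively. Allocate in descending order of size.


152 hosts -> /24 (254 usable): 192.168.180.0/24
140 hosts -> /24 (254 usable): 192.168.181.0/24
123 hosts -> /25 (126 usable): 192.168.182.0/25
Allocation: 192.168.180.0/24 (152 hosts, 254 usable); 192.168.181.0/24 (140 hosts, 254 usable); 192.168.182.0/25 (123 hosts, 126 usable)


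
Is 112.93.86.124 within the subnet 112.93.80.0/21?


Subnet network: 112.93.80.0
Test IP AND mask: 112.93.80.0
Yes, 112.93.86.124 is in 112.93.80.0/21


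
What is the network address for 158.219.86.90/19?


IP:   10011110.11011011.01010110.01011010
Mask: 11111111.11111111.11100000.00000000
AND operation:
Net:  10011110.11011011.01000000.00000000
Network: 158.219.64.0/19


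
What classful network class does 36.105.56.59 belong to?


First octet: 36
Binary: 00100100
0xxxxxxx -> Class A (1-126)
Class A, default mask 255.0.0.0 (/8)


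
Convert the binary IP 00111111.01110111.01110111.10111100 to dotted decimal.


00111111 = 63
01110111 = 119
01110111 = 119
10111100 = 188
IP: 63.119.119.188


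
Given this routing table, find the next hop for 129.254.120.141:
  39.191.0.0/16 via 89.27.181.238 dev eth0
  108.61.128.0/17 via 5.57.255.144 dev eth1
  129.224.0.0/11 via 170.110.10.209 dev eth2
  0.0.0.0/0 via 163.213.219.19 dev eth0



Longest prefix match for 129.254.120.141:
  /16 39.191.0.0: no
  /17 108.61.128.0: no
  /11 129.224.0.0: MATCH
  /0 0.0.0.0: MATCH
Selected: next-hop 170.110.10.209 via eth2 (matched /11)


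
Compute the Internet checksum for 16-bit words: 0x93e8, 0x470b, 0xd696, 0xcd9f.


Sum all words (with carry folding):
+ 0x93e8 = 0x93e8
+ 0x470b = 0xdaf3
+ 0xd696 = 0xb18a
+ 0xcd9f = 0x7f2a
One's complement: ~0x7f2a
Checksum = 0x80d5


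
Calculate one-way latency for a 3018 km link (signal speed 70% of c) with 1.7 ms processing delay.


Speed = 0.7 * 3e5 km/s = 210000 km/s
Propagation delay = 3018 / 210000 = 0.0144 s = 14.3714 ms
Processing delay = 1.7 ms
Total one-way latency = 16.0714 ms


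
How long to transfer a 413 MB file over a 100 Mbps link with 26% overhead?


Effective throughput = 100 * (1 - 26/100) = 74 Mbps
File size in Mb = 413 * 8 = 3304 Mb
Time = 3304 / 74
Time = 44.6486 seconds


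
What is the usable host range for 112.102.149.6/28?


Network: 112.102.149.0
Broadcast: 112.102.149.15
First usable = network + 1
Last usable = broadcast - 1
Range: 112.102.149.1 to 112.102.149.14


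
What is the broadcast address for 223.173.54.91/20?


Network: 223.173.48.0/20
Host bits = 12
Set all host bits to 1:
Broadcast: 223.173.63.255


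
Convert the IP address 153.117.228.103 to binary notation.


153 = 10011001
117 = 01110101
228 = 11100100
103 = 01100111
Binary: 10011001.01110101.11100100.01100111


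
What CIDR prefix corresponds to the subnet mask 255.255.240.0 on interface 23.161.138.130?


Binary: 11111111.11111111.11110000.00000000
Count leading 1s
Prefix: /20


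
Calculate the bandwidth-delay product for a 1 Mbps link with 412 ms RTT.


BDP = bandwidth * RTT
= 1 Mbps * 412 ms
= 1 * 1e6 * 412 / 1000 bits
= 412000 bits
= 51500 bytes
= 50.293 KB
BDP = 412000 bits (51500 bytes)


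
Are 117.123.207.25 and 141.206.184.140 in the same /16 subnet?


Mask: 255.255.0.0
117.123.207.25 AND mask = 117.123.0.0
141.206.184.140 AND mask = 141.206.0.0
No, different subnets (117.123.0.0 vs 141.206.0.0)


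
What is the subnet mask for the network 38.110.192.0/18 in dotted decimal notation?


/18 means 18 network bits, 14 host bits
Binary: 11111111111111111100000000000000
Mask: 255.255.192.0


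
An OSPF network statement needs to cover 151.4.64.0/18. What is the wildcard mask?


Subnet mask: 255.255.192.0
Wildcard = 255.255.255.255 - subnet mask
255 - 255 = 0
255 - 255 = 0
255 - 192 = 63
255 - 0 = 255
Wildcard: 0.0.63.255


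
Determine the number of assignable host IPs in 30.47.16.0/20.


Host bits = 32 - 20 = 12
Total addresses = 2^12 = 4096
Usable = total - 2 (network and broadcast)
Usable hosts: 4094


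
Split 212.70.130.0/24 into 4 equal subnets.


New prefix = 24 + 2 = 26
Each subnet has 64 addresses
  212.70.130.0/26
  212.70.130.64/26
  212.70.130.128/26
  212.70.130.192/26
Subnets: 212.70.130.0/26, 212.70.130.64/26, 212.70.130.128/26, 212.70.130.192/26


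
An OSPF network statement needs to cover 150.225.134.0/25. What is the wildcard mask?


Subnet mask: 255.255.255.128
Wildcard = 255.255.255.255 - subnet mask
255 - 255 = 0
255 - 255 = 0
255 - 255 = 0
255 - 128 = 127
Wildcard: 0.0.0.127


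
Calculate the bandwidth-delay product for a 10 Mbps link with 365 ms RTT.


BDP = bandwidth * RTT
= 10 Mbps * 365 ms
= 10 * 1e6 * 365 / 1000 bits
= 3650000 bits
= 456250 bytes
= 445.5566 KB
BDP = 3650000 bits (456250 bytes)


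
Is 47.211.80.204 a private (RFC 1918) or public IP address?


RFC 1918 private ranges:
  10.0.0.0/8 (10.0.0.0 - 10.255.255.255)
  172.16.0.0/12 (172.16.0.0 - 172.31.255.255)
  192.168.0.0/16 (192.168.0.0 - 192.168.255.255)
Public (not in any RFC 1918 range)
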